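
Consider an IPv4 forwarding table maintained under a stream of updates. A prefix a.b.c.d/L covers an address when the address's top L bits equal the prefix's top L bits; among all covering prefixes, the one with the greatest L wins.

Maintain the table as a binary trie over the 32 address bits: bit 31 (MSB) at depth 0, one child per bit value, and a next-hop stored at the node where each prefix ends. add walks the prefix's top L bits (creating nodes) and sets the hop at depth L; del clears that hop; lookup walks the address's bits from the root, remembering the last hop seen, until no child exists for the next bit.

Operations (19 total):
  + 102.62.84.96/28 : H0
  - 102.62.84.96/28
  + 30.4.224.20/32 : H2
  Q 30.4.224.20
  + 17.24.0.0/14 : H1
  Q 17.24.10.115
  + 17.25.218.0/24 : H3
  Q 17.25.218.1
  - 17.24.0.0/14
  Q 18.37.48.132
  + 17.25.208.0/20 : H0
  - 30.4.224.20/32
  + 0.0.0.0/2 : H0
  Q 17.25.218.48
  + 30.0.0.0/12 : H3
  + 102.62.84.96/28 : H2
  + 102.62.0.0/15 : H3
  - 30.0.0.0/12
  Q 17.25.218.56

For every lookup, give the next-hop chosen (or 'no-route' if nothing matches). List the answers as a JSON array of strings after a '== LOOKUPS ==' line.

Trace:
  add 102.62.84.96/28 -> H0 at depth 28
  del 102.62.84.96/28 (clear depth 28)
  add 30.4.224.20/32 -> H2 at depth 32
  ? 30.4.224.20  path d0:-→d1:-→d2:-→d3:-→d4:-→d5:-→d6:-→d7:-→d8:-→d9:-→d10:-→d11:-→d12:-→d13:-→d14:-→d15:-→d16:-→d17:-→d18:-→d19:-→d20:-→d21:-→d22:-→d23:-→d24:-→d25:-→d26:-→d27:-→d28:-→d29:-→d30:-→d31:-→d32:H2  best=H2
  add 17.24.0.0/14 -> H1 at depth 14
  ? 17.24.10.115  path d0:-→d1:-→d2:-→d3:-→d4:-→d5:-→d6:-→d7:-→d8:-→d9:-→d10:-→d11:-→d12:-→d13:-→d14:H1  best=H1
  add 17.25.218.0/24 -> H3 at depth 24
  ? 17.25.218.1  path d0:-→d1:-→d2:-→d3:-→d4:-→d5:-→d6:-→d7:-→d8:-→d9:-→d10:-→d11:-→d12:-→d13:-→d14:H1→d15:-→d16:-→d17:-→d18:-→d19:-→d20:-→d21:-→d22:-→d23:-→d24:H3  best=H3
  del 17.24.0.0/14 (clear depth 14)
  ? 18.37.48.132  path d0:-→d1:-→d2:-→d3:-→d4:-→d5:-→d6:-  best=no-route
  add 17.25.208.0/20 -> H0 at depth 20
  del 30.4.224.20/32 (clear depth 32)
  add 0.0.0.0/2 -> H0 at depth 2
  ? 17.25.218.48  path d0:-→d1:-→d2:H0→d3:-→d4:-→d5:-→d6:-→d7:-→d8:-→d9:-→d10:-→d11:-→d12:-→d13:-→d14:-→d15:-→d16:-→d17:-→d18:-→d19:-→d20:H0→d21:-→d22:-→d23:-→d24:H3  best=H3
  add 30.0.0.0/12 -> H3 at depth 12
  add 102.62.84.96/28 -> H2 at depth 28
  add 102.62.0.0/15 -> H3 at depth 15
  del 30.0.0.0/12 (clear depth 12)
  ? 17.25.218.56  path d0:-→d1:-→d2:H0→d3:-→d4:-→d5:-→d6:-→d7:-→d8:-→d9:-→d10:-→d11:-→d12:-→d13:-→d14:-→d15:-→d16:-→d17:-→d18:-→d19:-→d20:H0→d21:-→d22:-→d23:-→d24:H3  best=H3

== LOOKUPS ==
["H2","H1","H3","no-route","H3","H3"]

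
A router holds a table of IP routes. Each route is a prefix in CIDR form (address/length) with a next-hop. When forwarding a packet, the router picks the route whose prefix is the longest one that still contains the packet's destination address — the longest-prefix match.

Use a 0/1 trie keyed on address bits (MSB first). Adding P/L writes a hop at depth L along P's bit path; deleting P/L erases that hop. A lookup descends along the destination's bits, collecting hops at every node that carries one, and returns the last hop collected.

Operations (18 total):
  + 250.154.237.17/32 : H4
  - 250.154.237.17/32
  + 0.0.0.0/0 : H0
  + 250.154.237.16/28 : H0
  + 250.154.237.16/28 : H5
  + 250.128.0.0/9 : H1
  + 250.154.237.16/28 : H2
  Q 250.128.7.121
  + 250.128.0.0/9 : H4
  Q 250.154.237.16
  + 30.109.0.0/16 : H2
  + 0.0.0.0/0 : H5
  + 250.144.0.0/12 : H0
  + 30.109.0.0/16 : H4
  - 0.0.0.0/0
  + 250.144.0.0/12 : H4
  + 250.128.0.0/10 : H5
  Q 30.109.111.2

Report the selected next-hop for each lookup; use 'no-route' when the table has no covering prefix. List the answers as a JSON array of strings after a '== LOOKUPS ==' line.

Trace:
  add 250.154.237.17/32 -> H4 at depth 32
  - 250.154.237.17/32 clear@32
  add 0.0.0.0/0 -> H0 at depth 0
  add 250.154.237.16/28 -> H0 at depth 28
  add 250.154.237.16/28 -> H5 at depth 28
  add 250.128.0.0/9 -> H1 at depth 9
  add 250.154.237.16/28 -> H2 at depth 28
  ? 250.128.7.121  path d0:H0→d1:-→d2:-→d3:-→d4:-→d5:-→d6:-→d7:-→d8:-→d9:H1→d10:-→d11:-  best=H1
  add 250.128.0.0/9 -> H4 at depth 9
  ? 250.154.237.16  path d0:H0→d1:-→d2:-→d3:-→d4:-→d5:-→d6:-→d7:-→d8:-→d9:H4→d10:-→d11:-→d12:-→d13:-→d14:-→d15:-→d16:-→d17:-→d18:-→d19:-→d20:-→d21:-→d22:-→d23:-→d24:-→d25:-→d26:-→d27:-→d28:H2→d29:-→d30:-→d31:-  best=H2
  add 30.109.0.0/16 -> H2 at depth 16
  add 0.0.0.0/0 -> H5 at depth 0
  add 250.144.0.0/12 -> H0 at depth 12
  add 30.109.0.0/16 -> H4 at depth 16
  - 0.0.0.0/0 clear@0
  add 250.144.0.0/12 -> H4 at depth 12
  add 250.128.0.0/10 -> H5 at depth 10
  ? 30.109.111.2  path d0:-→d1:-→d2:-→d3:-→d4:-→d5:-→d6:-→d7:-→d8:-→d9:-→d10:-→d11:-→d12:-→d13:-→d14:-→d15:-→d16:H4  best=H4

== LOOKUPS ==
["H1","H2","H4"]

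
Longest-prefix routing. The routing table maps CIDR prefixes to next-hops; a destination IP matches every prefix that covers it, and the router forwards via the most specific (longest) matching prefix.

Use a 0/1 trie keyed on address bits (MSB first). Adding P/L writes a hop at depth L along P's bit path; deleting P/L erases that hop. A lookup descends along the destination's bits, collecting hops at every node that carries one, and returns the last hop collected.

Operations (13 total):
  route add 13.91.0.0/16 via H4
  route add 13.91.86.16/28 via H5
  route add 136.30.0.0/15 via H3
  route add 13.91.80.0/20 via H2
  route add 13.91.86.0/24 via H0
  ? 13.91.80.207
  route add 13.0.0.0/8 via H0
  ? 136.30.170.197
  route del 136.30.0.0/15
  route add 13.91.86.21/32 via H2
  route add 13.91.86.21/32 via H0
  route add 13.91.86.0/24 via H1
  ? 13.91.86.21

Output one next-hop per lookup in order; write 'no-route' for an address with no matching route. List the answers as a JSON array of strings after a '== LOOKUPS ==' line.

Process each operation:
  + 13.91.0.0/16 (H4) depth=16
  + 13.91.86.16/28 (H5) depth=28
  + 136.30.0.0/15 (H3) depth=15
  + 13.91.80.0/20 (H2) depth=20
  + 13.91.86.0/24 (H0) depth=24
  lookup 13.91.80.207: bits 000011010101101101010 walk d0:-→d1:-→d2:-→d3:-→d4:-→d5:-→d6:-→d7:-→d8:-→d9:-→d10:-→d11:-→d12:-→d13:-→d14:-→d15:-→d16:H4→d17:-→d18:-→d19:-→d20:H2→d21:- -> H2
  + 13.0.0.0/8 (H0) depth=8
  lookup 136.30.170.197: bits 100010000001111 walk d0:-→d1:-→d2:-→d3:-→d4:-→d5:-→d6:-→d7:-→d8:-→d9:-→d10:-→d11:-→d12:-→d13:-→d14:-→d15:H3 -> H3
  del 136.30.0.0/15 (clear depth 15)
  + 13.91.86.21/32 (H2) depth=32
  + 13.91.86.21/32 (H0) depth=32
  + 13.91.86.0/24 (H1) depth=24
  lookup 13.91.86.21: bits 00001101010110110101011000010101 walk d0:-→d1:-→d2:-→d3:-→d4:-→d5:-→d6:-→d7:-→d8:H0→d9:-→d10:-→d11:-→d12:-→d13:-→d14:-→d15:-→d16:H4→d17:-→d18:-→d19:-→d20:H2→d21:-→d22:-→d23:-→d24:H1→d25:-→d26:-→d27:-→d28:H5→d29:-→d30:-→d31:-→d32:H0 -> H0

== LOOKUPS ==
["H2","H3","H0"]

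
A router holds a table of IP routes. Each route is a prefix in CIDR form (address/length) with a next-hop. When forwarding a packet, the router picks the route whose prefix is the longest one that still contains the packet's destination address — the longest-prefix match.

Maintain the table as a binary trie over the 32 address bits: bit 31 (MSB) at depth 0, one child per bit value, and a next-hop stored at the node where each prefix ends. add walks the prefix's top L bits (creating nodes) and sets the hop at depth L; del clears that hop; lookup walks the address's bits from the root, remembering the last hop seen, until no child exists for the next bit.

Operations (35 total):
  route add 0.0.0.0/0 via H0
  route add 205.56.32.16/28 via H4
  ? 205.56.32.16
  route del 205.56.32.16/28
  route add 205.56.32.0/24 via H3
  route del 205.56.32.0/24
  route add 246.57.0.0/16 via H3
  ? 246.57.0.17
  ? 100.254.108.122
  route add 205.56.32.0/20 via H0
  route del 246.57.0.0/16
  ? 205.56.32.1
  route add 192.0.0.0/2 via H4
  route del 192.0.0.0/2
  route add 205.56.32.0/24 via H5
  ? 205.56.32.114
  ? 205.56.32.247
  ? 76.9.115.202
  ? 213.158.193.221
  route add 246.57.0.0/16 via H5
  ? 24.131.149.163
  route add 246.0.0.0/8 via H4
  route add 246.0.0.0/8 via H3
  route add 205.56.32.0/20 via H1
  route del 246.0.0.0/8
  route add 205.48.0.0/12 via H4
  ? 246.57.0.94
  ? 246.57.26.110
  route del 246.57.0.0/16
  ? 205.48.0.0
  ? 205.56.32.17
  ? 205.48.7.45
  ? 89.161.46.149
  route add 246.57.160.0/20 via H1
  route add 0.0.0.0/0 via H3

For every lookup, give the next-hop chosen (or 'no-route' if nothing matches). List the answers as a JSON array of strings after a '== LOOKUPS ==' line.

Trace:
  add 0.0.0.0/0 -> H0 at depth 0
  add 205.56.32.16/28 -> H4 at depth 28
  lookup 205.56.32.16: bits 1100110100111000001000000001 walk d0:H0→d1:-→d2:-→d3:-→d4:-→d5:-→d6:-→d7:-→d8:-→d9:-→d10:-→d11:-→d12:-→d13:-→d14:-→d15:-→d16:-→d17:-→d18:-→d19:-→d20:-→d21:-→d22:-→d23:-→d24:-→d25:-→d26:-→d27:-→d28:H4 -> H4
  del 205.56.32.16/28 (clear depth 28)
  add 205.56.32.0/24 -> H3 at depth 24
  del 205.56.32.0/24 (clear depth 24)
  add 246.57.0.0/16 -> H3 at depth 16
  lookup 246.57.0.17: bits 1111011000111001 walk d0:H0→d1:-→d2:-→d3:-→d4:-→d5:-→d6:-→d7:-→d8:-→d9:-→d10:-→d11:-→d12:-→d13:-→d14:-→d15:-→d16:H3 -> H3
  lookup 100.254.108.122: bits ε walk d0:H0 -> H0
  add 205.56.32.0/20 -> H0 at depth 20
  del 246.57.0.0/16 (clear depth 16)
  lookup 205.56.32.1: bits 110011010011100000100000000 walk d0:H0→d1:-→d2:-→d3:-→d4:-→d5:-→d6:-→d7:-→d8:-→d9:-→d10:-→d11:-→d12:-→d13:-→d14:-→d15:-→d16:-→d17:-→d18:-→d19:-→d20:H0→d21:-→d22:-→d23:-→d24:-→d25:-→d26:-→d27:- -> H0
  add 192.0.0.0/2 -> H4 at depth 2
  del 192.0.0.0/2 (clear depth 2)
  add 205.56.32.0/24 -> H5 at depth 24
  lookup 205.56.32.114: bits 1100110100111000001000000 walk d0:H0→d1:-→d2:-→d3:-→d4:-→d5:-→d6:-→d7:-→d8:-→d9:-→d10:-→d11:-→d12:-→d13:-→d14:-→d15:-→d16:-→d17:-→d18:-→d19:-→d20:H0→d21:-→d22:-→d23:-→d24:H5→d25:- -> H5
  lookup 205.56.32.247: bits 110011010011100000100000 walk d0:H0→d1:-→d2:-→d3:-→d4:-→d5:-→d6:-→d7:-→d8:-→d9:-→d10:-→d11:-→d12:-→d13:-→d14:-→d15:-→d16:-→d17:-→d18:-→d19:-→d20:H0→d21:-→d22:-→d23:-→d24:H5 -> H5
  lookup 76.9.115.202: bits ε walk d0:H0 -> H0
  lookup 213.158.193.221: bits 110 walk d0:H0→d1:-→d2:-→d3:- -> H0
  add 246.57.0.0/16 -> H5 at depth 16
  lookup 24.131.149.163: bits ε walk d0:H0 -> H0
  add 246.0.0.0/8 -> H4 at depth 8
  add 246.0.0.0/8 -> H3 at depth 8
  add 205.56.32.0/20 -> H1 at depth 20
  del 246.0.0.0/8 (clear depth 8)
  add 205.48.0.0/12 -> H4 at depth 12
  lookup 246.57.0.94: bits 1111011000111001 walk d0:H0→d1:-→d2:-→d3:-→d4:-→d5:-→d6:-→d7:-→d8:-→d9:-→d10:-→d11:-→d12:-→d13:-→d14:-→d15:-→d16:H5 -> H5
  lookup 246.57.26.110: bits 1111011000111001 walk d0:H0→d1:-→d2:-→d3:-→d4:-→d5:-→d6:-→d7:-→d8:-→d9:-→d10:-→d11:-→d12:-→d13:-→d14:-→d15:-→d16:H5 -> H5
  del 246.57.0.0/16 (clear depth 16)
  lookup 205.48.0.0: bits 110011010011 walk d0:H0→d1:-→d2:-→d3:-→d4:-→d5:-→d6:-→d7:-→d8:-→d9:-→d10:-→d11:-→d12:H4 -> H4
  lookup 205.56.32.17: bits 1100110100111000001000000001 walk d0:H0→d1:-→d2:-→d3:-→d4:-→d5:-→d6:-→d7:-→d8:-→d9:-→d10:-→d11:-→d12:H4→d13:-→d14:-→d15:-→d16:-→d17:-→d18:-→d19:-→d20:H1→d21:-→d22:-→d23:-→d24:H5→d25:-→d26:-→d27:-→d28:- -> H5
  lookup 205.48.7.45: bits 110011010011 walk d0:H0→d1:-→d2:-→d3:-→d4:-→d5:-→d6:-→d7:-→d8:-→d9:-→d10:-→d11:-→d12:H4 -> H4
  lookup 89.161.46.149: bits ε walk d0:H0 -> H0
  add 246.57.160.0/20 -> H1 at depth 20
  add 0.0.0.0/0 -> H3 at depth 0

== LOOKUPS ==
["H4","H3","H0","H0","H5","H5","H0","H0","H0","H5","H5","H4","H5","H4","H0"]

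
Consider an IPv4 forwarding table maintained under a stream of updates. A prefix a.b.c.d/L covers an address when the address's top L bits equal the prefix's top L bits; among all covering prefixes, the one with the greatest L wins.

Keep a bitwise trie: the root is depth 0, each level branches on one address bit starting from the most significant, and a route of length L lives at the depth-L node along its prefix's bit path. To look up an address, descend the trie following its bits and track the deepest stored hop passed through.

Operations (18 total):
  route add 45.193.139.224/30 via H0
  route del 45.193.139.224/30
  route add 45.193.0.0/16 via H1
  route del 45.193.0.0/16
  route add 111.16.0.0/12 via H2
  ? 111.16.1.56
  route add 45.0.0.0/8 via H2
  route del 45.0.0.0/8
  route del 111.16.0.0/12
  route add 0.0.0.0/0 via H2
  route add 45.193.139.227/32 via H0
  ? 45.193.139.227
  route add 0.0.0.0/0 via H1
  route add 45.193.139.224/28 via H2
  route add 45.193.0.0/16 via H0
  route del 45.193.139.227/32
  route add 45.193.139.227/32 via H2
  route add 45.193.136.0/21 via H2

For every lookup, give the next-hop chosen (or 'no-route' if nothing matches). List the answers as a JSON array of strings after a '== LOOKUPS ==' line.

Trace:
  add 45.193.139.224/30 -> H0 at depth 30
  - 45.193.139.224/30 clear@30
  add 45.193.0.0/16 -> H1 at depth 16
  - 45.193.0.0/16 clear@16
  add 111.16.0.0/12 -> H2 at depth 12
  Q 111.16.1.56: descend 011011110001 ; hops seen [H2] ; pick H2
  add 45.0.0.0/8 -> H2 at depth 8
  - 45.0.0.0/8 clear@8
  - 111.16.0.0/12 clear@12
  add 0.0.0.0/0 -> H2 at depth 0
  add 45.193.139.227/32 -> H0 at depth 32
  Q 45.193.139.227: descend 00101101110000011000101111100011 ; hops seen [H2,H0] ; pick H0
  add 0.0.0.0/0 -> H1 at depth 0
  add 45.193.139.224/28 -> H2 at depth 28
  add 45.193.0.0/16 -> H0 at depth 16
  - 45.193.139.227/32 clear@32
  add 45.193.139.227/32 -> H2 at depth 32
  add 45.193.136.0/21 -> H2 at depth 21

== LOOKUPS ==
["H2","H0"]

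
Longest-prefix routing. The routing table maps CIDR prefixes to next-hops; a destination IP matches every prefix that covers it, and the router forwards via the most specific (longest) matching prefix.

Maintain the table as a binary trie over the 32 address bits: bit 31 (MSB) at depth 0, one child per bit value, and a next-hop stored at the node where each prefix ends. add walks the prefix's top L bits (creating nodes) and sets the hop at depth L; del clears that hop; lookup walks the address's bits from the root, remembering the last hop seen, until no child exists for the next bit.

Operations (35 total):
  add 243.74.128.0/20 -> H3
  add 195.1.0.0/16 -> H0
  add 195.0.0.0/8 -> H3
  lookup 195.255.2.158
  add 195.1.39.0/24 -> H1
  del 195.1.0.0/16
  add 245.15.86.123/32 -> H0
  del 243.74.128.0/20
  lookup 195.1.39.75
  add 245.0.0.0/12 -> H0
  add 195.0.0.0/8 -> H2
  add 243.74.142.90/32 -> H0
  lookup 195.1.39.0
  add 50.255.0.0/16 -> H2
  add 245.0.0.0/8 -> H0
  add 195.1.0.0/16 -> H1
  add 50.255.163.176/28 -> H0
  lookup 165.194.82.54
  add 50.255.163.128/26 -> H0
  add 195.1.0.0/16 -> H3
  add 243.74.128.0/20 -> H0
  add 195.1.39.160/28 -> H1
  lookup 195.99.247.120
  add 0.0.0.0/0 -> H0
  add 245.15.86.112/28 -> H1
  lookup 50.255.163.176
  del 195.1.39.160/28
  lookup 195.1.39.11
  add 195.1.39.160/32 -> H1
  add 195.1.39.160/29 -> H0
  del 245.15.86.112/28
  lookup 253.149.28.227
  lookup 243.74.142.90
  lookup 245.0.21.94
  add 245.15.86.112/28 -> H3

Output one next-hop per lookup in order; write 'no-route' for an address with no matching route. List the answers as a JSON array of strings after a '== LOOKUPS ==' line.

Apply in order:
  add 243.74.128.0/20 -> H3 at depth 20
  add 195.1.0.0/16 -> H0 at depth 16
  add 195.0.0.0/8 -> H3 at depth 8
  lookup 195.255.2.158: bits 11000011 walk d0:-→d1:-→d2:-→d3:-→d4:-→d5:-→d6:-→d7:-→d8:H3 -> H3
  add 195.1.39.0/24 -> H1 at depth 24
  - 195.1.0.0/16 clear@16
  add 245.15.86.123/32 -> H0 at depth 32
  - 243.74.128.0/20 clear@20
  lookup 195.1.39.75: bits 110000110000000100100111 walk d0:-→d1:-→d2:-→d3:-→d4:-→d5:-→d6:-→d7:-→d8:H3→d9:-→d10:-→d11:-→d12:-→d13:-→d14:-→d15:-→d16:-→d17:-→d18:-→d19:-→d20:-→d21:-→d22:-→d23:-→d24:H1 -> H1
  add 245.0.0.0/12 -> H0 at depth 12
  add 195.0.0.0/8 -> H2 at depth 8
  add 243.74.142.90/32 -> H0 at depth 32
  lookup 195.1.39.0: bits 110000110000000100100111 walk d0:-→d1:-→d2:-→d3:-→d4:-→d5:-→d6:-→d7:-→d8:H2→d9:-→d10:-→d11:-→d12:-→d13:-→d14:-→d15:-→d16:-→d17:-→d18:-→d19:-→d20:-→d21:-→d22:-→d23:-→d24:H1 -> H1
  add 50.255.0.0/16 -> H2 at depth 16
  add 245.0.0.0/8 -> H0 at depth 8
  add 195.1.0.0/16 -> H1 at depth 16
  add 50.255.163.176/28 -> H0 at depth 28
  lookup 165.194.82.54: bits 1 walk d0:-→d1:- -> no-route
  add 50.255.163.128/26 -> H0 at depth 26
  add 195.1.0.0/16 -> H3 at depth 16
  add 243.74.128.0/20 -> H0 at depth 20
  add 195.1.39.160/28 -> H1 at depth 28
  lookup 195.99.247.120: bits 110000110 walk d0:-→d1:-→d2:-→d3:-→d4:-→d5:-→d6:-→d7:-→d8:H2→d9:- -> H2
  add 0.0.0.0/0 -> H0 at depth 0
  add 245.15.86.112/28 -> H1 at depth 28
  lookup 50.255.163.176: bits 0011001011111111101000111011 walk d0:H0→d1:-→d2:-→d3:-→d4:-→d5:-→d6:-→d7:-→d8:-→d9:-→d10:-→d11:-→d12:-→d13:-→d14:-→d15:-→d16:H2→d17:-→d18:-→d19:-→d20:-→d21:-→d22:-→d23:-→d24:-→d25:-→d26:H0→d27:-→d28:H0 -> H0
  - 195.1.39.160/28 clear@28
  lookup 195.1.39.11: bits 110000110000000100100111 walk d0:H0→d1:-→d2:-→d3:-→d4:-→d5:-→d6:-→d7:-→d8:H2→d9:-→d10:-→d11:-→d12:-→d13:-→d14:-→d15:-→d16:H3→d17:-→d18:-→d19:-→d20:-→d21:-→d22:-→d23:-→d24:H1 -> H1
  add 195.1.39.160/32 -> H1 at depth 32
  add 195.1.39.160/29 -> H0 at depth 29
  - 245.15.86.112/28 clear@28
  lookup 253.149.28.227: bits 1111 walk d0:H0→d1:-→d2:-→d3:-→d4:- -> H0
  lookup 243.74.142.90: bits 11110011010010101000111001011010 walk d0:H0→d1:-→d2:-→d3:-→d4:-→d5:-→d6:-→d7:-→d8:-→d9:-→d10:-→d11:-→d12:-→d13:-→d14:-→d15:-→d16:-→d17:-→d18:-→d19:-→d20:H0→d21:-→d22:-→d23:-→d24:-→d25:-→d26:-→d27:-→d28:-→d29:-→d30:-→d31:-→d32:H0 -> H0
  lookup 245.0.21.94: bits 111101010000 walk d0:H0→d1:-→d2:-→d3:-→d4:-→d5:-→d6:-→d7:-→d8:H0→d9:-→d10:-→d11:-→d12:H0 -> H0
  add 245.15.86.112/28 -> H3 at depth 28

== LOOKUPS ==
["H3","H1","H1","no-route","H2","H0","H1","H0","H0","H0"]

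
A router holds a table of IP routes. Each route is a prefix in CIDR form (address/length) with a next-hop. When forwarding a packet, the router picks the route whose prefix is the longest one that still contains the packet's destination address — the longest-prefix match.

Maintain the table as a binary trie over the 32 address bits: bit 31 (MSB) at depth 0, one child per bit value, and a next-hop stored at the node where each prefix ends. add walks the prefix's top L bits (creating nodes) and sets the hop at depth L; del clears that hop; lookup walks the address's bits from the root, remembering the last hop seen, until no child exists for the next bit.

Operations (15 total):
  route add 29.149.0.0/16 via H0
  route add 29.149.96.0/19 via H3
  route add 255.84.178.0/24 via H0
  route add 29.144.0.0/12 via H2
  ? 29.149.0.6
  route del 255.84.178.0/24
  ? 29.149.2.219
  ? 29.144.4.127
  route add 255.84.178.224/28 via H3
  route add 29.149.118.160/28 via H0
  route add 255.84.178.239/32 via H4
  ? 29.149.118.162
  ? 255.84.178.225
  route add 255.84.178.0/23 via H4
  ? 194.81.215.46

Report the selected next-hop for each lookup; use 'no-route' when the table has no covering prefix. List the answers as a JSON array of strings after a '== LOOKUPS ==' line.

Process each operation:
  + 29.149.0.0/16 (H0) depth=16
  + 29.149.96.0/19 (H3) depth=19
  + 255.84.178.0/24 (H0) depth=24
  + 29.144.0.0/12 (H2) depth=12
  lookup 29.149.0.6: bits 00011101100101010 walk d0:-→d1:-→d2:-→d3:-→d4:-→d5:-→d6:-→d7:-→d8:-→d9:-→d10:-→d11:-→d12:H2→d13:-→d14:-→d15:-→d16:H0→d17:- -> H0
  - 255.84.178.0/24 clear@24
  lookup 29.149.2.219: bits 00011101100101010 walk d0:-→d1:-→d2:-→d3:-→d4:-→d5:-→d6:-→d7:-→d8:-→d9:-→d10:-→d11:-→d12:H2→d13:-→d14:-→d15:-→d16:H0→d17:- -> H0
  lookup 29.144.4.127: bits 0001110110010 walk d0:-→d1:-→d2:-→d3:-→d4:-→d5:-→d6:-→d7:-→d8:-→d9:-→d10:-→d11:-→d12:H2→d13:- -> H2
  + 255.84.178.224/28 (H3) depth=28
  + 29.149.118.160/28 (H0) depth=28
  + 255.84.178.239/32 (H4) depth=32
  lookup 29.149.118.162: bits 0001110110010101011101101010 walk d0:-→d1:-→d2:-→d3:-→d4:-→d5:-→d6:-→d7:-→d8:-→d9:-→d10:-→d11:-→d12:H2→d13:-→d14:-→d15:-→d16:H0→d17:-→d18:-→d19:H3→d20:-→d21:-→d22:-→d23:-→d24:-→d25:-→d26:-→d27:-→d28:H0 -> H0
  lookup 255.84.178.225: bits 1111111101010100101100101110 walk d0:-→d1:-→d2:-→d3:-→d4:-→d5:-→d6:-→d7:-→d8:-→d9:-→d10:-→d11:-→d12:-→d13:-→d14:-→d15:-→d16:-→d17:-→d18:-→d19:-→d20:-→d21:-→d22:-→d23:-→d24:-→d25:-→d26:-→d27:-→d28:H3 -> H3
  + 255.84.178.0/23 (H4) depth=23
  lookup 194.81.215.46: bits 11 walk d0:-→d1:-→d2:- -> no-route

== LOOKUPS ==
["H0","H0","H2","H0","H3","no-route"]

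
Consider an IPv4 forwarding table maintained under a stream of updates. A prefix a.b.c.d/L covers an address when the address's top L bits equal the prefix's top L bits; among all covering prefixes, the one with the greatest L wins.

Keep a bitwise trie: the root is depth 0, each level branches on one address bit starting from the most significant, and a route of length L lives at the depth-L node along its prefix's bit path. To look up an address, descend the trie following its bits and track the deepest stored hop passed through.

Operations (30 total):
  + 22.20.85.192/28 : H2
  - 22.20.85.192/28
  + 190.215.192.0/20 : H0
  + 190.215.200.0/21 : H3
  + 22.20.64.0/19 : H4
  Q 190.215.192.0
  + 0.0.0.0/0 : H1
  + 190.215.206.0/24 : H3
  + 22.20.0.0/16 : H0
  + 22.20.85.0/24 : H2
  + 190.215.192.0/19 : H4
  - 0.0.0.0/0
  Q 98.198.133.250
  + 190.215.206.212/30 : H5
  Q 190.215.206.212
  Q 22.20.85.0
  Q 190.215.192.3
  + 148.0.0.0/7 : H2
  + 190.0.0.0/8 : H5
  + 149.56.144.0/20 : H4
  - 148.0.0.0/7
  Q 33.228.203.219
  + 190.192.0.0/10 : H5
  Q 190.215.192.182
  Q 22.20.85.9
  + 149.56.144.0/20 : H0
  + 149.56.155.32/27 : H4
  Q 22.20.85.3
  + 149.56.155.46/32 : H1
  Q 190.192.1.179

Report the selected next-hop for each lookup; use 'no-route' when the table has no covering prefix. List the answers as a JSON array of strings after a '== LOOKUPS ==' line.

Apply in order:
  + 22.20.85.192/28 (H2) depth=28
  del 22.20.85.192/28 (clear depth 28)
  + 190.215.192.0/20 (H0) depth=20
  + 190.215.200.0/21 (H3) depth=21
  + 22.20.64.0/19 (H4) depth=19
  Q 190.215.192.0: descend 10111110110101111100 ; hops seen [H0] ; pick H0
  + 0.0.0.0/0 (H1) depth=0
  + 190.215.206.0/24 (H3) depth=24
  + 22.20.0.0/16 (H0) depth=16
  + 22.20.85.0/24 (H2) depth=24
  + 190.215.192.0/19 (H4) depth=19
  del 0.0.0.0/0 (clear depth 0)
  Q 98.198.133.250: descend 0 ; hops seen [∅] ; pick no-route
  + 190.215.206.212/30 (H5) depth=30
  Q 190.215.206.212: descend 101111101101011111001110110101 ; hops seen [H4,H0,H3,H3,H5] ; pick H5
  Q 22.20.85.0: descend 000101100001010001010101 ; hops seen [H0,H4,H2] ; pick H2
  Q 190.215.192.3: descend 10111110110101111100 ; hops seen [H4,H0] ; pick H0
  + 148.0.0.0/7 (H2) depth=7
  + 190.0.0.0/8 (H5) depth=8
  + 149.56.144.0/20 (H4) depth=20
  del 148.0.0.0/7 (clear depth 7)
  Q 33.228.203.219: descend 00 ; hops seen [∅] ; pick no-route
  + 190.192.0.0/10 (H5) depth=10
  Q 190.215.192.182: descend 10111110110101111100 ; hops seen [H5,H5,H4,H0] ; pick H0
  Q 22.20.85.9: descend 000101100001010001010101 ; hops seen [H0,H4,H2] ; pick H2
  + 149.56.144.0/20 (H0) depth=20
  + 149.56.155.32/27 (H4) depth=27
  Q 22.20.85.3: descend 000101100001010001010101 ; hops seen [H0,H4,H2] ; pick H2
  + 149.56.155.46/32 (H1) depth=32
  Q 190.192.1.179: descend 10111110110 ; hops seen [H5,H5] ; pick H5

== LOOKUPS ==
["H0","no-route","H5","H2","H0","no-route","H0","H2","H2","H5"]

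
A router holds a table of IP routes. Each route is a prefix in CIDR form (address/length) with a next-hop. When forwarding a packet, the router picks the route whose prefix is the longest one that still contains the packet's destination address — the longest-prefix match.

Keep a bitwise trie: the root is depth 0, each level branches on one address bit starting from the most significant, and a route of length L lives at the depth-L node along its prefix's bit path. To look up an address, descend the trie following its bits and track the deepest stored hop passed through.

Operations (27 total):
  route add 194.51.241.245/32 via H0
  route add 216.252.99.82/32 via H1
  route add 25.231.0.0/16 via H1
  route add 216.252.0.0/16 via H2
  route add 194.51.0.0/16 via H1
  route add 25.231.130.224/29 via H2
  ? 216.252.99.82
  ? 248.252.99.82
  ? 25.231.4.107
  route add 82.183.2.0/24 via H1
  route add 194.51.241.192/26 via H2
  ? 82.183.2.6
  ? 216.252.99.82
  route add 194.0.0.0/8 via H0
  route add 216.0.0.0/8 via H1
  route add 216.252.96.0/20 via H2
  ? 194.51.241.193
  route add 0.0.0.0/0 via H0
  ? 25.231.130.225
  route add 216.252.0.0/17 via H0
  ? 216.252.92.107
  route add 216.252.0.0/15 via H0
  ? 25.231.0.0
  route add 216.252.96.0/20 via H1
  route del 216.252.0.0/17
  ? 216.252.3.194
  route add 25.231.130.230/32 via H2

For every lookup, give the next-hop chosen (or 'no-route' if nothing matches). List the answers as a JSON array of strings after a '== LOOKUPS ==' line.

Apply in order:
  + 194.51.241.245/32 (H0) depth=32
  + 216.252.99.82/32 (H1) depth=32
  + 25.231.0.0/16 (H1) depth=16
  + 216.252.0.0/16 (H2) depth=16
  + 194.51.0.0/16 (H1) depth=16
  + 25.231.130.224/29 (H2) depth=29
  ? 216.252.99.82  path d0:-→d1:-→d2:-→d3:-→d4:-→d5:-→d6:-→d7:-→d8:-→d9:-→d10:-→d11:-→d12:-→d13:-→d14:-→d15:-→d16:H2→d17:-→d18:-→d19:-→d20:-→d21:-→d22:-→d23:-→d24:-→d25:-→d26:-→d27:-→d28:-→d29:-→d30:-→d31:-→d32:H1  best=H1
  ? 248.252.99.82  path d0:-→d1:-→d2:-  best=no-route
  ? 25.231.4.107  path d0:-→d1:-→d2:-→d3:-→d4:-→d5:-→d6:-→d7:-→d8:-→d9:-→d10:-→d11:-→d12:-→d13:-→d14:-→d15:-→d16:H1  best=H1
  + 82.183.2.0/24 (H1) depth=24
  + 194.51.241.192/26 (H2) depth=26
  ? 82.183.2.6  path d0:-→d1:-→d2:-→d3:-→d4:-→d5:-→d6:-→d7:-→d8:-→d9:-→d10:-→d11:-→d12:-→d13:-→d14:-→d15:-→d16:-→d17:-→d18:-→d19:-→d20:-→d21:-→d22:-→d23:-→d24:H1  best=H1
  ? 216.252.99.82  path d0:-→d1:-→d2:-→d3:-→d4:-→d5:-→d6:-→d7:-→d8:-→d9:-→d10:-→d11:-→d12:-→d13:-→d14:-→d15:-→d16:H2→d17:-→d18:-→d19:-→d20:-→d21:-→d22:-→d23:-→d24:-→d25:-→d26:-→d27:-→d28:-→d29:-→d30:-→d31:-→d32:H1  best=H1
  + 194.0.0.0/8 (H0) depth=8
  + 216.0.0.0/8 (H1) depth=8
  + 216.252.96.0/20 (H2) depth=20
  ? 194.51.241.193  path d0:-→d1:-→d2:-→d3:-→d4:-→d5:-→d6:-→d7:-→d8:H0→d9:-→d10:-→d11:-→d12:-→d13:-→d14:-→d15:-→d16:H1→d17:-→d18:-→d19:-→d20:-→d21:-→d22:-→d23:-→d24:-→d25:-→d26:H2  best=H2
  + 0.0.0.0/0 (H0) depth=0
  ? 25.231.130.225  path d0:H0→d1:-→d2:-→d3:-→d4:-→d5:-→d6:-→d7:-→d8:-→d9:-→d10:-→d11:-→d12:-→d13:-→d14:-→d15:-→d16:H1→d17:-→d18:-→d19:-→d20:-→d21:-→d22:-→d23:-→d24:-→d25:-→d26:-→d27:-→d28:-→d29:H2  best=H2
  + 216.252.0.0/17 (H0) depth=17
  ? 216.252.92.107  path d0:H0→d1:-→d2:-→d3:-→d4:-→d5:-→d6:-→d7:-→d8:H1→d9:-→d10:-→d11:-→d12:-→d13:-→d14:-→d15:-→d16:H2→d17:H0→d18:-  best=H0
  + 216.252.0.0/15 (H0) depth=15
  ? 25.231.0.0  path d0:H0→d1:-→d2:-→d3:-→d4:-→d5:-→d6:-→d7:-→d8:-→d9:-→d10:-→d11:-→d12:-→d13:-→d14:-→d15:-→d16:H1  best=H1
  + 216.252.96.0/20 (H1) depth=20
  del 216.252.0.0/17 (clear depth 17)
  ? 216.252.3.194  path d0:H0→d1:-→d2:-→d3:-→d4:-→d5:-→d6:-→d7:-→d8:H1→d9:-→d10:-→d11:-→d12:-→d13:-→d14:-→d15:H0→d16:H2→d17:-  best=H2
  + 25.231.130.230/32 (H2) depth=32

== LOOKUPS ==
["H1","no-route","H1","H1","H1","H2","H2","H0","H1","H2"]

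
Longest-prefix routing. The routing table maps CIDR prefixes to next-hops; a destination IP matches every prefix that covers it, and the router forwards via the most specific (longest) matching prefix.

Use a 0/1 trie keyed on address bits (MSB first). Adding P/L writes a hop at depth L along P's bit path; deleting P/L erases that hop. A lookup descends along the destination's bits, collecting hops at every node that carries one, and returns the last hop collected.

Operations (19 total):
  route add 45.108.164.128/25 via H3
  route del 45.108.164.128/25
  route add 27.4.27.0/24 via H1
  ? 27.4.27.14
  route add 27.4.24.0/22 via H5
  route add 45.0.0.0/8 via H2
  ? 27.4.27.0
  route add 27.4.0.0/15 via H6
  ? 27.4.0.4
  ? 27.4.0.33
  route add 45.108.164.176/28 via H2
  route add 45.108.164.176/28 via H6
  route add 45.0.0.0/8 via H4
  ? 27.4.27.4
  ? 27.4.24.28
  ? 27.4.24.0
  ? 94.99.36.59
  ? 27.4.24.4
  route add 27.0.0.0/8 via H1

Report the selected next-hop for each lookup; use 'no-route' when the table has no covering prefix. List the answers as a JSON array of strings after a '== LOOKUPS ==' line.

Trace:
  + 45.108.164.128/25 (H3) depth=25
  del 45.108.164.128/25 (clear depth 25)
  + 27.4.27.0/24 (H1) depth=24
  Q 27.4.27.14: descend 000110110000010000011011 ; hops seen [H1] ; pick H1
  + 27.4.24.0/22 (H5) depth=22
  + 45.0.0.0/8 (H2) depth=8
  Q 27.4.27.0: descend 000110110000010000011011 ; hops seen [H5,H1] ; pick H1
  + 27.4.0.0/15 (H6) depth=15
  Q 27.4.0.4: descend 0001101100000100000 ; hops seen [H6] ; pick H6
  Q 27.4.0.33: descend 0001101100000100000 ; hops seen [H6] ; pick H6
  + 45.108.164.176/28 (H2) depth=28
  + 45.108.164.176/28 (H6) depth=28
  + 45.0.0.0/8 (H4) depth=8
  Q 27.4.27.4: descend 000110110000010000011011 ; hops seen [H6,H5,H1] ; pick H1
  Q 27.4.24.28: descend 0001101100000100000110 ; hops seen [H6,H5] ; pick H5
  Q 27.4.24.0: descend 0001101100000100000110 ; hops seen [H6,H5] ; pick H5
  Q 94.99.36.59: descend 0 ; hops seen [∅] ; pick no-route
  Q 27.4.24.4: descend 0001101100000100000110 ; hops seen [H6,H5] ; pick H5
  + 27.0.0.0/8 (H1) depth=8

== LOOKUPS ==
["H1","H1","H6","H6","H1","H5","H5","no-route","H5"]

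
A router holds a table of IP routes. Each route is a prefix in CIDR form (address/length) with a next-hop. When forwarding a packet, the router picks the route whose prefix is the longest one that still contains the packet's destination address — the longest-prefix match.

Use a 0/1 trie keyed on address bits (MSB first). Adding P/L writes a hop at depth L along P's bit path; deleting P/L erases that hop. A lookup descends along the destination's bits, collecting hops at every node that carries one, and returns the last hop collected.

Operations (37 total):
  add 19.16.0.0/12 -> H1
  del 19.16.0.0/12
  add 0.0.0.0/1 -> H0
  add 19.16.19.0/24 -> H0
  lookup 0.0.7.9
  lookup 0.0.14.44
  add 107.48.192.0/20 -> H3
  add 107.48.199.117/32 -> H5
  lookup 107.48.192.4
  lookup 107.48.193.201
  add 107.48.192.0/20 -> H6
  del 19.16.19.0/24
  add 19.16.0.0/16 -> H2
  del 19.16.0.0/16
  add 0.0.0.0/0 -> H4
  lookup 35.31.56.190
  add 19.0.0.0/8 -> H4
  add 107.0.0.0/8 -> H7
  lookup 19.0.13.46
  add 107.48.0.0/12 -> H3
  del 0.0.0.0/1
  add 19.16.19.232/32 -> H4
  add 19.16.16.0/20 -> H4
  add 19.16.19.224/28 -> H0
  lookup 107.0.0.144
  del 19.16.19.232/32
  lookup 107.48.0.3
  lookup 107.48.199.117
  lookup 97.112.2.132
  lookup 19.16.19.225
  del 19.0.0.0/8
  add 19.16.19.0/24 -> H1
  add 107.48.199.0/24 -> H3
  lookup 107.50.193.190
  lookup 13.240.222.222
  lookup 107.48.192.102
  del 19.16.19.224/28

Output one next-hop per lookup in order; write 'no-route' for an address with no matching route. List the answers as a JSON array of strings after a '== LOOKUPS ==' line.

Trace:
  + 19.16.0.0/12 (H1) depth=12
  del 19.16.0.0/12 (clear depth 12)
  + 0.0.0.0/1 (H0) depth=1
  + 19.16.19.0/24 (H0) depth=24
  lookup 0.0.7.9: bits 000 walk d0:-→d1:H0→d2:-→d3:- -> H0
  lookup 0.0.14.44: bits 000 walk d0:-→d1:H0→d2:-→d3:- -> H0
  + 107.48.192.0/20 (H3) depth=20
  + 107.48.199.117/32 (H5) depth=32
  lookup 107.48.192.4: bits 011010110011000011000 walk d0:-→d1:H0→d2:-→d3:-→d4:-→d5:-→d6:-→d7:-→d8:-→d9:-→d10:-→d11:-→d12:-→d13:-→d14:-→d15:-→d16:-→d17:-→d18:-→d19:-→d20:H3→d21:- -> H3
  lookup 107.48.193.201: bits 011010110011000011000 walk d0:-→d1:H0→d2:-→d3:-→d4:-→d5:-→d6:-→d7:-→d8:-→d9:-→d10:-→d11:-→d12:-→d13:-→d14:-→d15:-→d16:-→d17:-→d18:-→d19:-→d20:H3→d21:- -> H3
  + 107.48.192.0/20 (H6) depth=20
  del 19.16.19.0/24 (clear depth 24)
  + 19.16.0.0/16 (H2) depth=16
  del 19.16.0.0/16 (clear depth 16)
  + 0.0.0.0/0 (H4) depth=0
  lookup 35.31.56.190: bits 00 walk d0:H4→d1:H0→d2:- -> H0
  + 19.0.0.0/8 (H4) depth=8
  + 107.0.0.0/8 (H7) depth=8
  lookup 19.0.13.46: bits 00010011000 walk d0:H4→d1:H0→d2:-→d3:-→d4:-→d5:-→d6:-→d7:-→d8:H4→d9:-→d10:-→d11:- -> H4
  + 107.48.0.0/12 (H3) depth=12
  del 0.0.0.0/1 (clear depth 1)
  + 19.16.19.232/32 (H4) depth=32
  + 19.16.16.0/20 (H4) depth=20
  + 19.16.19.224/28 (H0) depth=28
  lookup 107.0.0.144: bits 0110101100 walk d0:H4→d1:-→d2:-→d3:-→d4:-→d5:-→d6:-→d7:-→d8:H7→d9:-→d10:- -> H7
  del 19.16.19.232/32 (clear depth 32)
  lookup 107.48.0.3: bits 0110101100110000 walk d0:H4→d1:-→d2:-→d3:-→d4:-→d5:-→d6:-→d7:-→d8:H7→d9:-→d10:-→d11:-→d12:H3→d13:-→d14:-→d15:-→d16:- -> H3
  lookup 107.48.199.117: bits 01101011001100001100011101110101 walk d0:H4→d1:-→d2:-→d3:-→d4:-→d5:-→d6:-→d7:-→d8:H7→d9:-→d10:-→d11:-→d12:H3→d13:-→d14:-→d15:-→d16:-→d17:-→d18:-→d19:-→d20:H6→d21:-→d22:-→d23:-→d24:-→d25:-→d26:-→d27:-→d28:-→d29:-→d30:-→d31:-→d32:H5 -> H5
  lookup 97.112.2.132: bits 0110 walk d0:H4→d1:-→d2:-→d3:-→d4:- -> H4
  lookup 19.16.19.225: bits 0001001100010000000100111110 walk d0:H4→d1:-→d2:-→d3:-→d4:-→d5:-→d6:-→d7:-→d8:H4→d9:-→d10:-→d11:-→d12:-→d13:-→d14:-→d15:-→d16:-→d17:-→d18:-→d19:-→d20:H4→d21:-→d22:-→d23:-→d24:-→d25:-→d26:-→d27:-→d28:H0 -> H0
  del 19.0.0.0/8 (clear depth 8)
  + 19.16.19.0/24 (H1) depth=24
  + 107.48.199.0/24 (H3) depth=24
  lookup 107.50.193.190: bits 01101011001100 walk d0:H4→d1:-→d2:-→d3:-→d4:-→d5:-→d6:-→d7:-→d8:H7→d9:-→d10:-→d11:-→d12:H3→d13:-→d14:- -> H3
  lookup 13.240.222.222: bits 000 walk d0:H4→d1:-→d2:-→d3:- -> H4
  lookup 107.48.192.102: bits 011010110011000011000 walk d0:H4→d1:-→d2:-→d3:-→d4:-→d5:-→d6:-→d7:-→d8:H7→d9:-→d10:-→d11:-→d12:H3→d13:-→d14:-→d15:-→d16:-→d17:-→d18:-→d19:-→d20:H6→d21:- -> H6
  del 19.16.19.224/28 (clear depth 28)

== LOOKUPS ==
["H0","H0","H3","H3","H0","H4","H7","H3","H5","H4","H0","H3","H4","H6"]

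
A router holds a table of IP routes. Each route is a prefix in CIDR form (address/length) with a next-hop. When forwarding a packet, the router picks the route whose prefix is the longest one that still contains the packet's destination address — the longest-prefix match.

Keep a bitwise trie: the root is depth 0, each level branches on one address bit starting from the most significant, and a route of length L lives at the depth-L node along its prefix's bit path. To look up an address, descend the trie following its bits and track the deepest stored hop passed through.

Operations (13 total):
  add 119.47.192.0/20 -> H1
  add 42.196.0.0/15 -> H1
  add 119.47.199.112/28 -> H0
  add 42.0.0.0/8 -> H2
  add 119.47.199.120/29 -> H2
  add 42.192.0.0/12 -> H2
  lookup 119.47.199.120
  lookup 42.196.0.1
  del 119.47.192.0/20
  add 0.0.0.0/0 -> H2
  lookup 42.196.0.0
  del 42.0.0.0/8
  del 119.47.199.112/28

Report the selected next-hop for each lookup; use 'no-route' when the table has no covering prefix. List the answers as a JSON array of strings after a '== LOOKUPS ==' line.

Apply in order:
  add 119.47.192.0/20 -> H1 at depth 20
  add 42.196.0.0/15 -> H1 at depth 15
  add 119.47.199.112/28 -> H0 at depth 28
  add 42.0.0.0/8 -> H2 at depth 8
  add 119.47.199.120/29 -> H2 at depth 29
  add 42.192.0.0/12 -> H2 at depth 12
  ? 119.47.199.120  path d0:-→d1:-→d2:-→d3:-→d4:-→d5:-→d6:-→d7:-→d8:-→d9:-→d10:-→d11:-→d12:-→d13:-→d14:-→d15:-→d16:-→d17:-→d18:-→d19:-→d20:H1→d21:-→d22:-→d23:-→d24:-→d25:-→d26:-→d27:-→d28:H0→d29:H2  best=H2
  ? 42.196.0.1  path d0:-→d1:-→d2:-→d3:-→d4:-→d5:-→d6:-→d7:-→d8:H2→d9:-→d10:-→d11:-→d12:H2→d13:-→d14:-→d15:H1  best=H1
  del 119.47.192.0/20 (clear depth 20)
  add 0.0.0.0/0 -> H2 at depth 0
  ? 42.196.0.0  path d0:H2→d1:-→d2:-→d3:-→d4:-→d5:-→d6:-→d7:-→d8:H2→d9:-→d10:-→d11:-→d12:H2→d13:-→d14:-→d15:H1  best=H1
  del 42.0.0.0/8 (clear depth 8)
  del 119.47.199.112/28 (clear depth 28)

== LOOKUPS ==
["H2","H1","H1"]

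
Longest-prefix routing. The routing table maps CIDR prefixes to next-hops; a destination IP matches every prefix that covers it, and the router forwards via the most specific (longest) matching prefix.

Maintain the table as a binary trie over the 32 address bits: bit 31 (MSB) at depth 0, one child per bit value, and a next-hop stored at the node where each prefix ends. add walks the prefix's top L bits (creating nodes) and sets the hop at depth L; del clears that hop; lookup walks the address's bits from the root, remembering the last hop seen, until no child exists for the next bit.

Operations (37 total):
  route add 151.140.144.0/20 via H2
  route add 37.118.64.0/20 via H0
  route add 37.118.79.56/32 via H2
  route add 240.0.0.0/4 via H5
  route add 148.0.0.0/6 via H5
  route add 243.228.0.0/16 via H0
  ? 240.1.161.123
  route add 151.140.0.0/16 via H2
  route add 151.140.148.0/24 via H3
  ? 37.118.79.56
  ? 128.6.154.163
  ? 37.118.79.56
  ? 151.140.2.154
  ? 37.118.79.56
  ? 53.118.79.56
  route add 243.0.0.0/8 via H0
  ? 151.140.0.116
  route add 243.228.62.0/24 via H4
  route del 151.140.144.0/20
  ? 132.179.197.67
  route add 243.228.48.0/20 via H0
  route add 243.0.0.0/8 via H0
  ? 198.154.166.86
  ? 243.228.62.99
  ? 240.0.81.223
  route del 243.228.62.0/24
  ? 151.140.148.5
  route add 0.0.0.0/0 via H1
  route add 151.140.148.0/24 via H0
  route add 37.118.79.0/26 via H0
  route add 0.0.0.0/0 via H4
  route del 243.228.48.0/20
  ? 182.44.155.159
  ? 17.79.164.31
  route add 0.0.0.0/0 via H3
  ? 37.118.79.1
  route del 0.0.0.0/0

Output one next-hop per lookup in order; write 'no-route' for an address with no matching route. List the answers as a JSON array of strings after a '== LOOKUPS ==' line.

Trace:
  + 151.140.144.0/20 (H2) depth=20
  + 37.118.64.0/20 (H0) depth=20
  + 37.118.79.56/32 (H2) depth=32
  + 240.0.0.0/4 (H5) depth=4
  + 148.0.0.0/6 (H5) depth=6
  + 243.228.0.0/16 (H0) depth=16
  ? 240.1.161.123  path d0:-→d1:-→d2:-→d3:-→d4:H5→d5:-→d6:-  best=H5
  + 151.140.0.0/16 (H2) depth=16
  + 151.140.148.0/24 (H3) depth=24
  ? 37.118.79.56  path d0:-→d1:-→d2:-→d3:-→d4:-→d5:-→d6:-→d7:-→d8:-→d9:-→d10:-→d11:-→d12:-→d13:-→d14:-→d15:-→d16:-→d17:-→d18:-→d19:-→d20:H0→d21:-→d22:-→d23:-→d24:-→d25:-→d26:-→d27:-→d28:-→d29:-→d30:-→d31:-→d32:H2  best=H2
  ? 128.6.154.163  path d0:-→d1:-→d2:-→d3:-  best=no-route
  ? 37.118.79.56  path d0:-→d1:-→d2:-→d3:-→d4:-→d5:-→d6:-→d7:-→d8:-→d9:-→d10:-→d11:-→d12:-→d13:-→d14:-→d15:-→d16:-→d17:-→d18:-→d19:-→d20:H0→d21:-→d22:-→d23:-→d24:-→d25:-→d26:-→d27:-→d28:-→d29:-→d30:-→d31:-→d32:H2  best=H2
  ? 151.140.2.154  path d0:-→d1:-→d2:-→d3:-→d4:-→d5:-→d6:H5→d7:-→d8:-→d9:-→d10:-→d11:-→d12:-→d13:-→d14:-→d15:-→d16:H2  best=H2
  ? 37.118.79.56  path d0:-→d1:-→d2:-→d3:-→d4:-→d5:-→d6:-→d7:-→d8:-→d9:-→d10:-→d11:-→d12:-→d13:-→d14:-→d15:-→d16:-→d17:-→d18:-→d19:-→d20:H0→d21:-→d22:-→d23:-→d24:-→d25:-→d26:-→d27:-→d28:-→d29:-→d30:-→d31:-→d32:H2  best=H2
  ? 53.118.79.56  path d0:-→d1:-→d2:-→d3:-  best=no-route
  + 243.0.0.0/8 (H0) depth=8
  ? 151.140.0.116  path d0:-→d1:-→d2:-→d3:-→d4:-→d5:-→d6:H5→d7:-→d8:-→d9:-→d10:-→d11:-→d12:-→d13:-→d14:-→d15:-→d16:H2  best=H2
  + 243.228.62.0/24 (H4) depth=24
  - 151.140.144.0/20 clear@20
  ? 132.179.197.67  path d0:-→d1:-→d2:-→d3:-  best=no-route
  + 243.228.48.0/20 (H0) depth=20
  + 243.0.0.0/8 (H0) depth=8
  ? 198.154.166.86  path d0:-→d1:-→d2:-  best=no-route
  ? 243.228.62.99  path d0:-→d1:-→d2:-→d3:-→d4:H5→d5:-→d6:-→d7:-→d8:H0→d9:-→d10:-→d11:-→d12:-→d13:-→d14:-→d15:-→d16:H0→d17:-→d18:-→d19:-→d20:H0→d21:-→d22:-→d23:-→d24:H4  best=H4
  ? 240.0.81.223  path d0:-→d1:-→d2:-→d3:-→d4:H5→d5:-→d6:-  best=H5
  - 243.228.62.0/24 clear@24
  ? 151.140.148.5  path d0:-→d1:-→d2:-→d3:-→d4:-→d5:-→d6:H5→d7:-→d8:-→d9:-→d10:-→d11:-→d12:-→d13:-→d14:-→d15:-→d16:H2→d17:-→d18:-→d19:-→d20:-→d21:-→d22:-→d23:-→d24:H3  best=H3
  + 0.0.0.0/0 (H1) depth=0
  + 151.140.148.0/24 (H0) depth=24
  + 37.118.79.0/26 (H0) depth=26
  + 0.0.0.0/0 (H4) depth=0
  - 243.228.48.0/20 clear@20
  ? 182.44.155.159  path d0:H4→d1:-→d2:-  best=H4
  ? 17.79.164.31  path d0:H4→d1:-→d2:-  best=H4
  + 0.0.0.0/0 (H3) depth=0
  ? 37.118.79.1  path d0:H3→d1:-→d2:-→d3:-→d4:-→d5:-→d6:-→d7:-→d8:-→d9:-→d10:-→d11:-→d12:-→d13:-→d14:-→d15:-→d16:-→d17:-→d18:-→d19:-→d20:H0→d21:-→d22:-→d23:-→d24:-→d25:-→d26:H0  best=H0
  - 0.0.0.0/0 clear@0

== LOOKUPS ==
["H5","H2","no-route","H2","H2","H2","no-route","H2","no-route","no-route","H4","H5","H3","H4","H4","H0"]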